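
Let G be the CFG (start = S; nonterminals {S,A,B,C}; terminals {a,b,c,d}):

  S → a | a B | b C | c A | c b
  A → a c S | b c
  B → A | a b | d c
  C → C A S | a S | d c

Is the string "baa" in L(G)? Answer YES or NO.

CNF form of G:
  S -> T0 B | T1 A | T1 T2 | T2 C | a
  A -> T0 X4 | T2 T1
  B -> T0 T2 | T0 X5 | T2 T1 | T3 T1
  C -> C X6 | T0 S | T3 T1
  T0 -> a
  T1 -> c
  T2 -> b
  T3 -> d
  X4 -> T1 S
  X5 -> T1 S
  X6 -> A S

CYK fill:
  cell(0,0) b: {T2}  orig:{}
  cell(1,1) a: {S,T0}  orig:{S}
  cell(2,2) a: {S,T0}  orig:{S}
  cell(0,1) ba: ∅
  cell(1,2) aa: {C}
  cell(0,2) baa: {S}

S ∈ T[0,2] ⇒ YES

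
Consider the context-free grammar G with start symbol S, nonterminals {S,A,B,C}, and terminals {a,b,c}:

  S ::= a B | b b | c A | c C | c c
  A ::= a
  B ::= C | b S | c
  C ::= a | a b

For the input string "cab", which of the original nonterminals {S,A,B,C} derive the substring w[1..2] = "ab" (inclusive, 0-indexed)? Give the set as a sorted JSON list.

Convert to CNF:
  S -> T0 B | T1 T1 | T2 A | T2 C | T2 T2
  A -> a
  B -> T0 T1 | T1 S | a | c
  C -> T0 T1 | a
  T0 -> a
  T1 -> b
  T2 -> c

Fill CYK table bottom-up (cells [i..j] with 1 ≤ i ≤ j ≤ 2 only):
  T[1,1] 'a' = {A,B,C,T0}  orig:{A,B,C}
  T[2,2] 'b' = {T1}  orig:{}
  T[1,2] 'ab' = {B,C}

Original NTs in T[1,2] deriving "ab": ["B", "C"]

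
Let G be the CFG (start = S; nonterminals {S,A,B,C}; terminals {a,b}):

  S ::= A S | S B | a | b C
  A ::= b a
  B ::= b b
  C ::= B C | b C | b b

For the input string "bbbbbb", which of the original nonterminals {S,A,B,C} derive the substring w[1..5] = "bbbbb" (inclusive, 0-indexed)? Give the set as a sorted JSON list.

CNF form of G:
  S -> A S | S B | T0 C | a
  A -> T0 T1
  B -> T0 T0
  C -> B C | T0 C | T0 T0
  T0 -> b
  T1 -> a

Fill CYK table bottom-up (cells [i..j] with 1 ≤ i ≤ j ≤ 5 only):
  T[1,1] 'b' = {T0}  orig:{}
  T[2,2] 'b' = {T0}  orig:{}
  T[3,3] 'b' = {T0}  orig:{}
  T[4,4] 'b' = {T0}  orig:{}
  T[5,5] 'b' = {T0}  orig:{}
  T[1,2] 'bb' = {B,C}
  T[2,3] 'bb' = {B,C}
  T[3,4] 'bb' = {B,C}
  T[4,5] 'bb' = {B,C}
  T[1,3] 'bbb' = {C,S}
  T[2,4] 'bbb' = {C,S}
  T[3,5] 'bbb' = {C,S}
  T[1,4] 'bbbb' = {C,S}
  T[2,5] 'bbbb' = {C,S}
  T[1,5] 'bbbbb' = {C,S}

Original NTs in T[1,5] deriving "bbbbb": ["C", "S"]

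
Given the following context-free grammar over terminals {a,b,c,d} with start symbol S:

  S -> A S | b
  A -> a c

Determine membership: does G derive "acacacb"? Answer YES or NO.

CNF form of G:
  S -> A S | b
  A -> T0 T1
  T0 -> a
  T1 -> c

CYK fill:
  T[0,0] 'a' = {T0}  orig:{}
  T[1,1] 'c' = {T1}  orig:{}
  T[2,2] 'a' = {T0}  orig:{}
  T[3,3] 'c' = {T1}  orig:{}
  T[4,4] 'a' = {T0}  orig:{}
  T[5,5] 'c' = {T1}  orig:{}
  T[6,6] 'b' = {S}
  T[0,1] 'ac' = {A}
  T[1,2] 'ca' = ∅
  T[2,3] 'ac' = {A}
  T[3,4] 'ca' = ∅
  T[4,5] 'ac' = {A}
  T[5,6] 'cb' = ∅
  T[0,2] 'aca' = ∅
  T[1,3] 'cac' = ∅
  T[2,4] 'aca' = ∅
  T[3,5] 'cac' = ∅
  T[4,6] 'acb' = {S}
  T[0,3] 'acac' = ∅
  T[1,4] 'caca' = ∅
  T[2,5] 'acac' = ∅
  T[3,6] 'cacb' = ∅
  T[0,4] 'acaca' = ∅
  T[1,5] 'cacac' = ∅
  T[2,6] 'acacb' = {S}
  T[0,5] 'acacac' = ∅
  T[1,6] 'cacacb' = ∅
  T[0,6] 'acacacb' = {S}

S ∈ T[0,6] ⇒ YES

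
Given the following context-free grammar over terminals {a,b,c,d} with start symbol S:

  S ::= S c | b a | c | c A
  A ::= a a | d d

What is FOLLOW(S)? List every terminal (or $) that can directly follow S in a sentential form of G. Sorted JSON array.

Compute FIRST by fixpoint:
[1]
  A via A→a a: +{a}
  A via A→d d: +{d}
  S via S→b a: +{b}
  S via S→c: +{c}
  FIRST[S]={b,c}  FIRST[A]={a,d}
[2] — fixpoint
  FIRST[S]={b,c}  FIRST[A]={a,d}

FOLLOW sets:
FOLLOW(S) := {$}
iter 1:
  S→S c: FOLLOW(S) ⊇ FIRST(c) = {c}; new: +{c}
  S→c A: FOLLOW(A) ⊇ FOLLOW(S) ⊇ {$,c}; new: +{$,c}
  S: {$,c}  A: {$,c}
iter 2: — fixpoint
  S: {$,c}  A: {$,c}

FOLLOW(S) = ["$", "c"]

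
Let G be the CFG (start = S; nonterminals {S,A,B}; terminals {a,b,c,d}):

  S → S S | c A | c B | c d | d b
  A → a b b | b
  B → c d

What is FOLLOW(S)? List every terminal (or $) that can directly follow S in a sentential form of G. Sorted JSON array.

FIRST sets, iterate to fixpoint:
pass 1:
  A via A→a b b: +{a}
  A via A→b: +{b}
  B via B→c d: +{c}
  S via S→c A: +{c}
  S via S→d b: +{d}
  FIRST[S]={c,d}  FIRST[A]={a,b}  FIRST[B]={c}
pass 2: (no change)
  FIRST[S]={c,d}  FIRST[A]={a,b}  FIRST[B]={c}

FOLLOW sets:
initialize: $ ∈ FOLLOW(S)
iter 1:
  S→S S: FOLLOW(S) ⊇ FIRST(S) = {c,d}; new: +{c,d}
  S→c A: FOLLOW(A) ⊇ FOLLOW(S) ⊇ {$,c,d}; new: +{$,c,d}
  S→c B: FOLLOW(B) ⊇ FOLLOW(S) ⊇ {$,c,d}; new: +{$,c,d}
  FOLLOW[S]={$,c,d}  FOLLOW[A]={$,c,d}  FOLLOW[B]={$,c,d}
iter 2: done
  FOLLOW[S]={$,c,d}  FOLLOW[A]={$,c,d}  FOLLOW[B]={$,c,d}

FOLLOW(S) = ["$", "c", "d"]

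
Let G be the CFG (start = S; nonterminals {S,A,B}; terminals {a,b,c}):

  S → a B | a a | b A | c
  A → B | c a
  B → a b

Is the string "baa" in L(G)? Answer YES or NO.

Convert to CNF:
  S -> T0 B | T0 T0 | T1 A | c
  A -> T0 T1 | T2 T0
  B -> T0 T1
  T0 -> a
  T1 -> b
  T2 -> c

CYK fill:
  cell(0,0) b: {T1}  orig:{}
  cell(1,1) a: {T0}  orig:{}
  cell(2,2) a: {T0}  orig:{}
  cell(0,1) ba: ∅
  cell(1,2) aa: {S}
  cell(0,2) baa: ∅

S ∉ T[0,2] ⇒ NO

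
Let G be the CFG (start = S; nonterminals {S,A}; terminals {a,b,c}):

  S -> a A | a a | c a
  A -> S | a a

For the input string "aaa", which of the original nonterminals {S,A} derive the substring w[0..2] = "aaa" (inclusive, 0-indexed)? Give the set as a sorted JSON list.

Convert to CNF:
  S -> T0 A | T0 T0 | T1 T0
  A -> T0 A | T0 T0 | T1 T0
  T0 -> a
  T1 -> c

Fill CYK table bottom-up, restricted to cells inside w[0..2]:
  cell(0,0) a: {T0}  orig:{}
  cell(1,1) a: {T0}  orig:{}
  cell(2,2) a: {T0}  orig:{}
  cell(0,1) aa: {A,S}
  cell(1,2) aa: {A,S}
  cell(0,2) aaa: {A,S}

Original NTs in T[0,2] deriving "aaa": ["A", "S"]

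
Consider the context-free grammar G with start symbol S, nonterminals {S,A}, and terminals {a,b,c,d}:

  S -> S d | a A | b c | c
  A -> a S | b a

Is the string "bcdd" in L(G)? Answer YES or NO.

CNF form of G:
  S -> S T2 | T0 A | T1 T3 | c
  A -> T0 S | T1 T0
  T0 -> a
  T1 -> b
  T2 -> d
  T3 -> c

Fill CYK table bottom-up:
  T[0,0] 'b' = {T1}  orig:{}
  T[1,1] 'c' = {S,T3}  orig:{S}
  T[2,2] 'd' = {T2}  orig:{}
  T[3,3] 'd' = {T2}  orig:{}
  T[0,1] 'bc' = {S}
  T[1,2] 'cd' = {S}
  T[2,3] 'dd' = ∅
  T[0,2] 'bcd' = {S}
  T[1,3] 'cdd' = {S}
  T[0,3] 'bcdd' = {S}

S ∈ T[0,3] ⇒ YES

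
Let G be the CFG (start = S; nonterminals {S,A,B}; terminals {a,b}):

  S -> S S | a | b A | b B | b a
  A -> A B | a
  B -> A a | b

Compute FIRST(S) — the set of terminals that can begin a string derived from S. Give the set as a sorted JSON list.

FIRST sets, iterate to fixpoint:
round 1:
  A via A→a: +{a}
  B via B→A a: +{a}
  B via B→b: +{b}
  S via S→a: +{a}
  S via S→b A: +{b}
  S: {a,b}  A: {a}  B: {a,b}
round 2: (no change)
  S: {a,b}  A: {a}  B: {a,b}

FIRST(S) = ["a", "b"]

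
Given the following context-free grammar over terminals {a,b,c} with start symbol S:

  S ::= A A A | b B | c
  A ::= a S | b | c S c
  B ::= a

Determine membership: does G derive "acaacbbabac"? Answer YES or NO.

Convert to CNF:
  S -> A X4 | T2 B | c
  A -> T0 S | T1 X3 | b
  B -> a
  T0 -> a
  T1 -> c
  T2 -> b
  X3 -> S T1
  X4 -> A A

Fill CYK table bottom-up:
  T[0,0] 'a' = {B,T0}  orig:{B}
  T[1,1] 'c' = {S,T1}  orig:{S}
  T[2,2] 'a' = {B,T0}  orig:{B}
  T[3,3] 'a' = {B,T0}  orig:{B}
  T[4,4] 'c' = {S,T1}  orig:{S}
  T[5,5] 'b' = {A,T2}  orig:{A}
  T[6,6] 'b' = {A,T2}  orig:{A}
  T[7,7] 'a' = {B,T0}  orig:{B}
  T[8,8] 'b' = {A,T2}  orig:{A}
  T[9,9] 'a' = {B,T0}  orig:{B}
  T[10,10] 'c' = {S,T1}  orig:{S}
  T[0,1] 'ac' = {A}
  T[1,2] 'ca' = ∅
  T[2,3] 'aa' = ∅
  T[3,4] 'ac' = {A}
  T[4,5] 'cb' = ∅
  T[5,6] 'bb' = {X4}  orig:{}
  T[6,7] 'ba' = {S}
  T[7,8] 'ab' = ∅
  T[8,9] 'ba' = {S}
  T[9,10] 'ac' = {A}
  T[0,2] 'aca' = ∅
  T[1,3] 'caa' = ∅
  T[2,4] 'aac' = ∅
  T[3,5] 'acb' = {X4}  orig:{}
  T[4,6] 'cbb' = ∅
  T[5,7] 'bba' = ∅
  T[6,8] 'bab' = ∅
  T[7,9] 'aba' = {A}
  T[8,10] 'bac' = {X3,X4}  orig:{}
  T[0,3] 'acaa' = ∅
  T[1,4] 'caac' = ∅
  T[2,5] 'aacb' = ∅
  T[3,6] 'acbb' = {S}
  T[4,7] 'cbba' = ∅
  T[5,8] 'bbab' = ∅
  T[6,9] 'baba' = {X4}  orig:{}
  T[7,10] 'abac' = ∅
  T[0,4] 'acaac' = ∅
  T[1,5] 'caacb' = ∅
  T[2,6] 'aacbb' = {A}
  T[3,7] 'acbba' = ∅
  T[4,8] 'cbbab' = ∅
  T[5,9] 'bbaba' = {S}
  T[6,10] 'babac' = ∅
  T[0,5] 'acaacb' = ∅
  T[1,6] 'caacbb' = ∅
  T[2,7] 'aacbba' = ∅
  T[3,8] 'acbbab' = ∅
  T[4,9] 'cbbaba' = ∅
  T[5,10] 'bbabac' = {X3}  orig:{}
  T[0,6] 'acaacbb' = {X4}  orig:{}
  T[1,7] 'caacbba' = ∅
  T[2,8] 'aacbbab' = ∅
  T[3,9] 'acbbaba' = ∅
  T[4,10] 'cbbabac' = {A}
  T[0,7] 'acaacbba' = ∅
  T[1,8] 'caacbbab' = ∅
  T[2,9] 'aacbbaba' = {X4}  orig:{}
  T[3,10] 'acbbabac' = ∅
  T[0,8] 'acaacbbab' = ∅
  T[1,9] 'caacbbaba' = ∅
  T[2,10] 'aacbbabac' = ∅
  T[0,9] 'acaacbbaba' = {S}
  T[1,10] 'caacbbabac' = ∅
  T[0,10] 'acaacbbabac' = {X3}  orig:{}

S ∉ T[0,10] ⇒ NO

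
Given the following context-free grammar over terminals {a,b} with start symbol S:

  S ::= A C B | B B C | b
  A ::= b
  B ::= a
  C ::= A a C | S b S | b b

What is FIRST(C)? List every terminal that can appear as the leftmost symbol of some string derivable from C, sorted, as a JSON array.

FIRST sets, iterate to fixpoint:
round 1:
  A via A→b: +{b}
  B via B→a: +{a}
  C via C→A a C: +{b}
  S via S→A C B: +{b}
  S via S→B B C: +{a}
  FIRST[S]={a,b}  FIRST[A]={b}  FIRST[B]={a}  FIRST[C]={b}
round 2:
  C via C→S b S: +{a}
  FIRST[S]={a,b}  FIRST[A]={b}  FIRST[B]={a}  FIRST[C]={a,b}
round 3: done
  FIRST[S]={a,b}  FIRST[A]={b}  FIRST[B]={a}  FIRST[C]={a,b}

FIRST(C) = ["a", "b"]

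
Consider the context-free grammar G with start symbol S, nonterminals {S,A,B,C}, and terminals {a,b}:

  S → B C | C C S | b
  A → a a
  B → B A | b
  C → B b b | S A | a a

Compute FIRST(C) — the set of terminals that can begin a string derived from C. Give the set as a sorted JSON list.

Compute FIRST by fixpoint:
pass 1:
  A via A→a a: +{a}
  B via B→b: +{b}
  C via C→B b b: +{b}
  C via C→a a: +{a}
  S via S→B C: +{b}
  S via S→C C S: +{a}
  FIRST(S)={a,b}  FIRST(A)={a}  FIRST(B)={b}  FIRST(C)={a,b}
pass 2: done
  FIRST(S)={a,b}  FIRST(A)={a}  FIRST(B)={b}  FIRST(C)={a,b}

FIRST(C) = ["a", "b"]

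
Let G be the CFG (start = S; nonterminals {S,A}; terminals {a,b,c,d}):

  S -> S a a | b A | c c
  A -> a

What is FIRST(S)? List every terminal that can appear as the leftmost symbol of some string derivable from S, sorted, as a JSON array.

FIRST sets, iterate to fixpoint:
round 1:
  A via A→a: +{a}
  S via S→b A: +{b}
  S via S→c c: +{c}
  FIRST(S)={b,c}  FIRST(A)={a}
round 2: (stable)
  FIRST(S)={b,c}  FIRST(A)={a}

FIRST(S) = ["b", "c"]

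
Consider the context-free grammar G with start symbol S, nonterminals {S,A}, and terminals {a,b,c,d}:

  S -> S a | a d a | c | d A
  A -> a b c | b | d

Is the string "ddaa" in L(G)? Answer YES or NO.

Convert to CNF:
  S -> S T0 | T0 X5 | T3 A | c
  A -> T0 X4 | b | d
  T0 -> a
  T1 -> b
  T2 -> c
  T3 -> d
  X4 -> T1 T2
  X5 -> T3 T0

CYK table (by increasing span):
  T[0,0] 'd' = {A,T3}  orig:{A}
  T[1,1] 'd' = {A,T3}  orig:{A}
  T[2,2] 'a' = {T0}  orig:{}
  T[3,3] 'a' = {T0}  orig:{}
  T[0,1] 'dd' = {S}
  T[1,2] 'da' = {X5}  orig:{}
  T[2,3] 'aa' = ∅
  T[0,2] 'dda' = {S}
  T[1,3] 'daa' = ∅
  T[0,3] 'ddaa' = {S}

S ∈ T[0,3] ⇒ YES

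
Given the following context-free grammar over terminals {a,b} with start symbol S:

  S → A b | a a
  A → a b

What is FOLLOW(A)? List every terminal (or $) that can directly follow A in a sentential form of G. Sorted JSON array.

FIRST iteration:
round 1:
  A via A→a b: +{a}
  S via S→A b: +{a}
  S: {a}  A: {a}
round 2: done
  S: {a}  A: {a}

Compute FOLLOW by fixpoint:
seed FOLLOW(S) with $
iter 1:
  S→A b: FOLLOW(A) ⊇ FIRST(b) = {b}; new: +{b}
  FOLLOW[S]={$}  FOLLOW[A]={b}
iter 2: — fixpoint
  FOLLOW[S]={$}  FOLLOW[A]={b}

FOLLOW(A) = ["b"]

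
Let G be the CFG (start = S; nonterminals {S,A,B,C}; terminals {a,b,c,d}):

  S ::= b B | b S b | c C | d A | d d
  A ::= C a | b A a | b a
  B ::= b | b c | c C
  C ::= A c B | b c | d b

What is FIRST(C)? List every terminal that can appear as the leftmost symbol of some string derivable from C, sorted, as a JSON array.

FIRST sets, iterate to fixpoint:
round 1:
  A via A→b A a: +{b}
  B via B→b: +{b}
  B via B→c C: +{c}
  C via C→A c B: +{b}
  C via C→d b: +{d}
  S via S→b B: +{b}
  S via S→c C: +{c}
  S via S→d A: +{d}
  FIRST[S]={b,c,d}  FIRST[A]={b}  FIRST[B]={b,c}  FIRST[C]={b,d}
round 2:
  A via A→C a: +{d}
  FIRST[S]={b,c,d}  FIRST[A]={b,d}  FIRST[B]={b,c}  FIRST[C]={b,d}
round 3: — fixpoint
  FIRST[S]={b,c,d}  FIRST[A]={b,d}  FIRST[B]={b,c}  FIRST[C]={b,d}

FIRST(C) = ["b", "d"]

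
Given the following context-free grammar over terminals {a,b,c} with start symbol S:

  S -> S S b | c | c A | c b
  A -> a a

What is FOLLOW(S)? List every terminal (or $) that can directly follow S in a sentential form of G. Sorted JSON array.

Compute FIRST by fixpoint:
[1]
  A via A→a a: +{a}
  S via S→c: +{c}
  S: {c}  A: {a}
[2] (stable)
  S: {c}  A: {a}

Compute FOLLOW by fixpoint:
seed FOLLOW(S) with $
pass 1:
  S→S S b: FOLLOW(S) ⊇ FIRST(S) = {c}; new: +{c}
  S→S S b: FOLLOW(S) ⊇ FIRST(b) = {b}; new: +{b}
  S→c A: FOLLOW(A) ⊇ FOLLOW(S) ⊇ {$,b,c}; new: +{$,b,c}
  FOLLOW[S]={$,b,c}  FOLLOW[A]={$,b,c}
pass 2: (stable)
  FOLLOW[S]={$,b,c}  FOLLOW[A]={$,b,c}

FOLLOW(S) = ["$", "b", "c"]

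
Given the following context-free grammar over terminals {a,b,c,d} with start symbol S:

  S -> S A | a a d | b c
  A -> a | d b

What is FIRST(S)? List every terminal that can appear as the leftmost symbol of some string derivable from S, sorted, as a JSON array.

FIRST sets, iterate to fixpoint:
round 1:
  A via A→a: +{a}
  A via A→d b: +{d}
  S via S→a a d: +{a}
  S via S→b c: +{b}
  FIRST[S]={a,b}  FIRST[A]={a,d}
round 2: (no change)
  FIRST[S]={a,b}  FIRST[A]={a,d}

FIRST(S) = ["a", "b"]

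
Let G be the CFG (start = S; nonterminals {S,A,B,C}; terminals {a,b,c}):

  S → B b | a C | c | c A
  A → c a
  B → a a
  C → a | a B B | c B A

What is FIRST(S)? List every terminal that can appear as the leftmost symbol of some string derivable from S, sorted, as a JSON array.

Compute FIRST by fixpoint:
round 1:
  A via A→c a: +{c}
  B via B→a a: +{a}
  C via C→a: +{a}
  C via C→c B A: +{c}
  S via S→B b: +{a}
  S via S→c: +{c}
  FIRST[S]={a,c}  FIRST[A]={c}  FIRST[B]={a}  FIRST[C]={a,c}
round 2: — fixpoint
  FIRST[S]={a,c}  FIRST[A]={c}  FIRST[B]={a}  FIRST[C]={a,c}

FIRST(S) = ["a", "c"]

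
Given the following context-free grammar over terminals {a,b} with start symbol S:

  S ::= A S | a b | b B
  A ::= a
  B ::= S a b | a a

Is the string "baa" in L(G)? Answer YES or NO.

Convert to CNF:
  S -> A S | T0 T1 | T1 B
  A -> a
  B -> S X2 | T0 T0
  T0 -> a
  T1 -> b
  X2 -> T0 T1

CYK fill:
  [0..0]={T1}  "b"  orig:{}
  [1..1]={A,T0}  "a"  orig:{A}
  [2..2]={A,T0}  "a"  orig:{A}
  [0..1]=∅  "ba"
  [1..2]={B}  "aa"
  [0..2]={S}  "baa"

S ∈ T[0,2] ⇒ YES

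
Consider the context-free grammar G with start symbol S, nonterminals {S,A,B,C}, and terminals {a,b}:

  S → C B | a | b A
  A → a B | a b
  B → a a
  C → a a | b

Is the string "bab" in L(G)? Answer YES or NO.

Convert to CNF:
  S -> C B | T1 A | a
  A -> T0 B | T0 T1
  B -> T0 T0
  C -> T0 T0 | b
  T0 -> a
  T1 -> b

Fill CYK table bottom-up:
  T[0,0] 'b' = {C,T1}  orig:{C}
  T[1,1] 'a' = {S,T0}  orig:{S}
  T[2,2] 'b' = {C,T1}  orig:{C}
  T[0,1] 'ba' = ∅
  T[1,2] 'ab' = {A}
  T[0,2] 'bab' = {S}

S ∈ T[0,2] ⇒ YES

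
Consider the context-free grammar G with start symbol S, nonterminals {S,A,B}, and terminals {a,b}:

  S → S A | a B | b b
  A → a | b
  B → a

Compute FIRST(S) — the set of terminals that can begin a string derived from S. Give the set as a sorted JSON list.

Compute FIRST by fixpoint:
[1]
  A via A→a: +{a}
  A via A→b: +{b}
  B via B→a: +{a}
  S via S→a B: +{a}
  S via S→b b: +{b}
  FIRST[S]={a,b}  FIRST[A]={a,b}  FIRST[B]={a}
[2] (no change)
  FIRST[S]={a,b}  FIRST[A]={a,b}  FIRST[B]={a}

FIRST(S) = ["a", "b"]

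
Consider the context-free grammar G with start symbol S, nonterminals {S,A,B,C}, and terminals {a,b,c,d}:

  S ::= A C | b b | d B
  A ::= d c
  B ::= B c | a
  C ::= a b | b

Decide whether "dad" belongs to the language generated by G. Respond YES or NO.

CNF form of G:
  S -> A C | T0 B | T3 T3
  A -> T0 T1
  B -> B T1 | a
  C -> T2 T3 | b
  T0 -> d
  T1 -> c
  T2 -> a
  T3 -> b

CYK fill:
  [0..0]={T0}  "d"  orig:{}
  [1..1]={B,T2}  "a"  orig:{B}
  [2..2]={T0}  "d"  orig:{}
  [0..1]={S}  "da"
  [1..2]=∅  "ad"
  [0..2]=∅  "dad"

S ∉ T[0,2] ⇒ NO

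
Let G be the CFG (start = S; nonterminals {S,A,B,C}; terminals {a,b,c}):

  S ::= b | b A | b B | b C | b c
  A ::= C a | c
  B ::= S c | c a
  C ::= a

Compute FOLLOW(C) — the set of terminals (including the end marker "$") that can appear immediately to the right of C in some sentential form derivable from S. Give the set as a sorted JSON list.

FIRST iteration:
[1]
  A via A→c: +{c}
  B via B→c a: +{c}
  C via C→a: +{a}
  S via S→b: +{b}
  FIRST[S]={b}  FIRST[A]={c}  FIRST[B]={c}  FIRST[C]={a}
[2]
  A via A→C a: +{a}
  B via B→S c: +{b}
  FIRST[S]={b}  FIRST[A]={a,c}  FIRST[B]={b,c}  FIRST[C]={a}
[3] (stable)
  FIRST[S]={b}  FIRST[A]={a,c}  FIRST[B]={b,c}  FIRST[C]={a}

Compute FOLLOW by fixpoint:
seed FOLLOW(S) with $
round 1:
  A→C a: FOLLOW(C) ⊇ FIRST(a) = {a}; new: +{a}
  B→S c: FOLLOW(S) ⊇ FIRST(c) = {c}; new: +{c}
  S→b A: FOLLOW(A) ⊇ FOLLOW(S) ⊇ {$,c}; new: +{$,c}
  S→b B: FOLLOW(B) ⊇ FOLLOW(S) ⊇ {$,c}; new: +{$,c}
  S→b C: FOLLOW(C) ⊇ FOLLOW(S) ⊇ {$,c}; new: +{$,c}
  S: {$,c}  A: {$,c}  B: {$,c}  C: {$,a,c}
round 2: done
  S: {$,c}  A: {$,c}  B: {$,c}  C: {$,a,c}

FOLLOW(C) = ["$", "a", "c"]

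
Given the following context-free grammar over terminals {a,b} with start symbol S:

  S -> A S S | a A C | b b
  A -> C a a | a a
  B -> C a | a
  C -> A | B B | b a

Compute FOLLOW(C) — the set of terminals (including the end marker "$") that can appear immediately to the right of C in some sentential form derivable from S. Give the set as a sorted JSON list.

Compute FIRST by fixpoint:
pass 1:
  A via A→a a: +{a}
  B via B→a: +{a}
  C via C→A: +{a}
  C via C→b a: +{b}
  S via S→A S S: +{a}
  S via S→b b: +{b}
  FIRST[S]={a,b}  FIRST[A]={a}  FIRST[B]={a}  FIRST[C]={a,b}
pass 2:
  A via A→C a a: +{b}
  B via B→C a: +{b}
  FIRST[S]={a,b}  FIRST[A]={a,b}  FIRST[B]={a,b}  FIRST[C]={a,b}
pass 3: — fixpoint
  FIRST[S]={a,b}  FIRST[A]={a,b}  FIRST[B]={a,b}  FIRST[C]={a,b}

Compute FOLLOW by fixpoint:
seed FOLLOW(S) with $
iter 1:
  A→C a a: FOLLOW(C) ⊇ FIRST(a) = {a}; new: +{a}
  C→A: FOLLOW(A) ⊇ FOLLOW(C) ⊇ {a}; new: +{a}
  C→B B: FOLLOW(B) ⊇ FIRST(B) = {a,b}; new: +{a,b}
  S→A S S: FOLLOW(A) ⊇ FIRST(S) = {a,b}; new: +{b}
  S→A S S: FOLLOW(S) ⊇ FIRST(S) = {a,b}; new: +{a,b}
  S→a A C: FOLLOW(C) ⊇ FOLLOW(S) ⊇ {$,a,b}; new: +{$,b}
  S: {$,a,b}  A: {a,b}  B: {a,b}  C: {$,a,b}
iter 2:
  C→A: FOLLOW(A) ⊇ FOLLOW(C) ⊇ {$,a,b}; new: +{$}
  C→B B: FOLLOW(B) ⊇ FOLLOW(C) ⊇ {$,a,b}; new: +{$}
  S: {$,a,b}  A: {$,a,b}  B: {$,a,b}  C: {$,a,b}
iter 3: (no change)
  S: {$,a,b}  A: {$,a,b}  B: {$,a,b}  C: {$,a,b}

FOLLOW(C) = ["$", "a", "b"]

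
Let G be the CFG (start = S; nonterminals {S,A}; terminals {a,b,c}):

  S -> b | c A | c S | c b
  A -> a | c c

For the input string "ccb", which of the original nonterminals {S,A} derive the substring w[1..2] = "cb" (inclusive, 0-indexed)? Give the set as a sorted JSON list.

CNF form of G:
  S -> T0 A | T0 S | T0 T1 | b
  A -> T0 T0 | a
  T0 -> c
  T1 -> b

Fill CYK table bottom-up, restricted to cells inside w[1..2]:
  [1..1]={T0}  "c"  orig:{}
  [2..2]={S,T1}  "b"  orig:{S}
  [1..2]={S}  "cb"

Original NTs in T[1,2] deriving "cb": ["S"]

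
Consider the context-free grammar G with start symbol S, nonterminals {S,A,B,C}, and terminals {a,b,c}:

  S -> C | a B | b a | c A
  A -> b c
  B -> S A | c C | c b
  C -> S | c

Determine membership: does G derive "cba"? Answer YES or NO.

Convert to CNF:
  S -> T0 T2 | T1 A | T2 B | c
  A -> T0 T1
  B -> S A | T1 C | T1 T0
  C -> T0 T2 | T1 A | T2 B | c
  T0 -> b
  T1 -> c
  T2 -> a

Fill CYK table bottom-up:
  [0..0]={C,S,T1}  "c"  orig:{C,S}
  [1..1]={T0}  "b"  orig:{}
  [2..2]={T2}  "a"  orig:{}
  [0..1]={B}  "cb"
  [1..2]={C,S}  "ba"
  [0..2]={B}  "cba"

S ∉ T[0,2] ⇒ NO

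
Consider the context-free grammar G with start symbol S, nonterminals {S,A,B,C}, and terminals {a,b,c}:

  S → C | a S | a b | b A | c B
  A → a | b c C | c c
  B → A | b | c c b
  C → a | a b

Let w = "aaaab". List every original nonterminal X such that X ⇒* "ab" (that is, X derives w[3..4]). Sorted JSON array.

Convert to CNF:
  S -> T0 A | T1 B | T2 S | T2 T0 | a
  A -> T0 X3 | T1 T1 | a
  B -> T0 X4 | T1 T1 | T1 X5 | a | b
  C -> T2 T0 | a
  T0 -> b
  T1 -> c
  T2 -> a
  X3 -> T1 C
  X4 -> T1 C
  X5 -> T1 T0

CYK fill — only the sub-triangle for w[3..4]:
  [3..3]={A,B,C,S,T2}  "a"  orig:{A,B,C,S}
  [4..4]={B,T0}  "b"  orig:{B}
  [3..4]={C,S}  "ab"

Original NTs in T[3,4] deriving "ab": ["C", "S"]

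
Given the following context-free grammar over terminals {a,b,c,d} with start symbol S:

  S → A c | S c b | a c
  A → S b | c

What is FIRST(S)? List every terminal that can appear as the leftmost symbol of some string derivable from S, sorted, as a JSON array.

FIRST sets, iterate to fixpoint:
[1]
  A via A→c: +{c}
  S via S→A c: +{c}
  S via S→a c: +{a}
  FIRST[S]={a,c}  FIRST[A]={c}
[2]
  A via A→S b: +{a}
  FIRST[S]={a,c}  FIRST[A]={a,c}
[3] (stable)
  FIRST[S]={a,c}  FIRST[A]={a,c}

FIRST(S) = ["a", "c"]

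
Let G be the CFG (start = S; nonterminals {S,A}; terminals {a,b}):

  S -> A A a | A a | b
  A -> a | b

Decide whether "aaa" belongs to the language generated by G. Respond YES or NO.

Convert to CNF:
  S -> A T0 | A X1 | b
  A -> a | b
  T0 -> a
  X1 -> A T0

CYK table (by increasing span):
  T[0,0] 'a' = {A,T0}  orig:{A}
  T[1,1] 'a' = {A,T0}  orig:{A}
  T[2,2] 'a' = {A,T0}  orig:{A}
  T[0,1] 'aa' = {S,X1}  orig:{S}
  T[1,2] 'aa' = {S,X1}  orig:{S}
  T[0,2] 'aaa' = {S}

S ∈ T[0,2] ⇒ YES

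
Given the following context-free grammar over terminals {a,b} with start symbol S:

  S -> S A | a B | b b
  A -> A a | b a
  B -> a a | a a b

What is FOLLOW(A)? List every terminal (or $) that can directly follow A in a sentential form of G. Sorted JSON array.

FIRST iteration:
round 1:
  A via A→b a: +{b}
  B via B→a a: +{a}
  S via S→a B: +{a}
  S via S→b b: +{b}
  FIRST(S)={a,b}  FIRST(A)={b}  FIRST(B)={a}
round 2: (no change)
  FIRST(S)={a,b}  FIRST(A)={b}  FIRST(B)={a}

FOLLOW sets:
seed FOLLOW(S) with $
round 1:
  A→A a: FOLLOW(A) ⊇ FIRST(a) = {a}; new: +{a}
  S→S A: FOLLOW(S) ⊇ FIRST(A) = {b}; new: +{b}
  S→S A: FOLLOW(A) ⊇ FOLLOW(S) ⊇ {$,b}; new: +{$,b}
  S→a B: FOLLOW(B) ⊇ FOLLOW(S) ⊇ {$,b}; new: +{$,b}
  S: {$,b}  A: {$,a,b}  B: {$,b}
round 2: — fixpoint
  S: {$,b}  A: {$,a,b}  B: {$,b}

FOLLOW(A) = ["$", "a", "b"]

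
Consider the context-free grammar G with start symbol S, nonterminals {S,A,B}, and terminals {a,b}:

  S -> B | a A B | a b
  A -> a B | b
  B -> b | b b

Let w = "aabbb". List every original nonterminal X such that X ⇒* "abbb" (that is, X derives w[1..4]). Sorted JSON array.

CNF form of G:
  S -> T0 T1 | T0 X2 | T1 T1 | b
  A -> T0 B | b
  B -> T1 T1 | b
  T0 -> a
  T1 -> b
  X2 -> A B

CYK fill — only the sub-triangle for w[1..4]:
  T[1,1] 'a' = {T0}  orig:{}
  T[2,2] 'b' = {A,B,S,T1}  orig:{A,B,S}
  T[3,3] 'b' = {A,B,S,T1}  orig:{A,B,S}
  T[4,4] 'b' = {A,B,S,T1}  orig:{A,B,S}
  T[1,2] 'ab' = {A,S}
  T[2,3] 'bb' = {B,S,X2}  orig:{B,S}
  T[3,4] 'bb' = {B,S,X2}  orig:{B,S}
  T[1,3] 'abb' = {A,S,X2}  orig:{A,S}
  T[2,4] 'bbb' = {X2}  orig:{}
  T[1,4] 'abbb' = {S,X2}  orig:{S}

Original NTs in T[1,4] deriving "abbb": ["S"]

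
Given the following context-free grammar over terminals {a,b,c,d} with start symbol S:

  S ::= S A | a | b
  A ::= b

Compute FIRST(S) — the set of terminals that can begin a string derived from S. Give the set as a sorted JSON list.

FIRST sets, iterate to fixpoint:
[1]
  A via A→b: +{b}
  S via S→a: +{a}
  S via S→b: +{b}
  FIRST(S)={a,b}  FIRST(A)={b}
[2] (stable)
  FIRST(S)={a,b}  FIRST(A)={b}

FIRST(S) = ["a", "b"]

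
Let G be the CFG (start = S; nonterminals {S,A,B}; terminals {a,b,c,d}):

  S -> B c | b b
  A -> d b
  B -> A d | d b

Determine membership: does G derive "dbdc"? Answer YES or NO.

CNF form of G:
  S -> B T2 | T1 T1
  A -> T0 T1
  B -> A T0 | T0 T1
  T0 -> d
  T1 -> b
  T2 -> c

CYK table (by increasing span):
  T[0,0] 'd' = {T0}  orig:{}
  T[1,1] 'b' = {T1}  orig:{}
  T[2,2] 'd' = {T0}  orig:{}
  T[3,3] 'c' = {T2}  orig:{}
  T[0,1] 'db' = {A,B}
  T[1,2] 'bd' = ∅
  T[2,3] 'dc' = ∅
  T[0,2] 'dbd' = {B}
  T[1,3] 'bdc' = ∅
  T[0,3] 'dbdc' = {S}

S ∈ T[0,3] ⇒ YES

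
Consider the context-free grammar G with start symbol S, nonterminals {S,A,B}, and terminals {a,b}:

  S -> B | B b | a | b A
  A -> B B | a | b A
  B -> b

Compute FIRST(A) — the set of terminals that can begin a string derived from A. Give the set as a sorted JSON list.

FIRST iteration:
pass 1:
  A via A→a: +{a}
  A via A→b A: +{b}
  B via B→b: +{b}
  S via S→B: +{b}
  S via S→a: +{a}
  FIRST(S)={a,b}  FIRST(A)={a,b}  FIRST(B)={b}
pass 2: (stable)
  FIRST(S)={a,b}  FIRST(A)={a,b}  FIRST(B)={b}

FIRST(A) = ["a", "b"]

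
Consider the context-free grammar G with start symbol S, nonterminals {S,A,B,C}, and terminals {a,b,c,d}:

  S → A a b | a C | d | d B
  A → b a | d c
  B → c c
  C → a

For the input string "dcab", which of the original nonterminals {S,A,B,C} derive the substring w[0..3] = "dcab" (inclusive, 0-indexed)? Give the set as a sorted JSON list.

CNF form of G:
  S -> A X4 | T1 C | T2 B | d
  A -> T0 T1 | T2 T3
  B -> T3 T3
  C -> a
  T0 -> b
  T1 -> a
  T2 -> d
  T3 -> c
  X4 -> T1 T0

CYK table (by increasing span) — only the sub-triangle for w[0..3]:
  cell(0,0) d: {S,T2}  orig:{S}
  cell(1,1) c: {T3}  orig:{}
  cell(2,2) a: {C,T1}  orig:{C}
  cell(3,3) b: {T0}  orig:{}
  cell(0,1) dc: {A}
  cell(1,2) ca: ∅
  cell(2,3) ab: {X4}  orig:{}
  cell(0,2) dca: ∅
  cell(1,3) cab: ∅
  cell(0,3) dcab: {S}

Original NTs in T[0,3] deriving "dcab": ["S"]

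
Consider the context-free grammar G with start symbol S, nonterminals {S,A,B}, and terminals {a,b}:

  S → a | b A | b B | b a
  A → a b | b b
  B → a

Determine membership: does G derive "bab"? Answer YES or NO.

CNF form of G:
  S -> T1 A | T1 B | T1 T0 | a
  A -> T0 T1 | T1 T1
  B -> a
  T0 -> a
  T1 -> b

Fill CYK table bottom-up:
  cell(0,0) b: {T1}  orig:{}
  cell(1,1) a: {B,S,T0}  orig:{B,S}
  cell(2,2) b: {T1}  orig:{}
  cell(0,1) ba: {S}
  cell(1,2) ab: {A}
  cell(0,2) bab: {S}

S ∈ T[0,2] ⇒ YES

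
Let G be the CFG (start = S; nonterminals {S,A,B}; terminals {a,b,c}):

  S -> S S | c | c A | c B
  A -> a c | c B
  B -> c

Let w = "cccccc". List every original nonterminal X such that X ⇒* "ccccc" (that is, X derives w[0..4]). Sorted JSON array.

Convert to CNF:
  S -> S S | T1 A | T1 B | c
  A -> T0 T1 | T1 B
  B -> c
  T0 -> a
  T1 -> c

CYK fill — only the sub-triangle for w[0..4]:
  [0..0]={B,S,T1}  "c"  orig:{B,S}
  [1..1]={B,S,T1}  "c"  orig:{B,S}
  [2..2]={B,S,T1}  "c"  orig:{B,S}
  [3..3]={B,S,T1}  "c"  orig:{B,S}
  [4..4]={B,S,T1}  "c"  orig:{B,S}
  [0..1]={A,S}  "cc"
  [1..2]={A,S}  "cc"
  [2..3]={A,S}  "cc"
  [3..4]={A,S}  "cc"
  [0..2]={S}  "ccc"
  [1..3]={S}  "ccc"
  [2..4]={S}  "ccc"
  [0..3]={S}  "cccc"
  [1..4]={S}  "cccc"
  [0..4]={S}  "ccccc"

Original NTs in T[0,4] deriving "ccccc": ["S"]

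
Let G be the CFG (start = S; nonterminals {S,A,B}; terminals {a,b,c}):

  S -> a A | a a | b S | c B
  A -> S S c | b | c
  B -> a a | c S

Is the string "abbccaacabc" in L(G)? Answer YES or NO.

CNF form of G:
  S -> T0 B | T1 A | T1 T1 | T2 S
  A -> S X3 | b | c
  B -> T0 S | T1 T1
  T0 -> c
  T1 -> a
  T2 -> b
  X3 -> S T0

CYK fill:
  cell(0,0) a: {T1}  orig:{}
  cell(1,1) b: {A,T2}  orig:{A}
  cell(2,2) b: {A,T2}  orig:{A}
  cell(3,3) c: {A,T0}  orig:{A}
  cell(4,4) c: {A,T0}  orig:{A}
  cell(5,5) a: {T1}  orig:{}
  cell(6,6) a: {T1}  orig:{}
  cell(7,7) c: {A,T0}  orig:{A}
  cell(8,8) a: {T1}  orig:{}
  cell(9,9) b: {A,T2}  orig:{A}
  cell(10,10) c: {A,T0}  orig:{A}
  cell(0,1) ab: {S}
  cell(1,2) bb: ∅
  cell(2,3) bc: ∅
  cell(3,4) cc: ∅
  cell(4,5) ca: ∅
  cell(5,6) aa: {B,S}
  cell(6,7) ac: {S}
  cell(7,8) ca: ∅
  cell(8,9) ab: {S}
  cell(9,10) bc: ∅
  cell(0,2) abb: ∅
  cell(1,3) bbc: ∅
  cell(2,4) bcc: ∅
  cell(3,5) cca: ∅
  cell(4,6) caa: {B,S}
  cell(5,7) aac: {X3}  orig:{}
  cell(6,8) aca: ∅
  cell(7,9) cab: {B}
  cell(8,10) abc: {X3}  orig:{}
  cell(0,3) abbc: ∅
  cell(1,4) bbcc: ∅
  cell(2,5) bcca: ∅
  cell(3,6) ccaa: {B,S}
  cell(4,7) caac: {X3}  orig:{}
  cell(5,8) aaca: ∅
  cell(6,9) acab: ∅
  cell(7,10) cabc: ∅
  cell(0,4) abbcc: ∅
  cell(1,5) bbcca: ∅
  cell(2,6) bccaa: {S}
  cell(3,7) ccaac: {X3}  orig:{}
  cell(4,8) caaca: ∅
  cell(5,9) aacab: ∅
  cell(6,10) acabc: {A}
  cell(0,5) abbcca: ∅
  cell(1,6) bbccaa: {S}
  cell(2,7) bccaac: {X3}  orig:{}
  cell(3,8) ccaaca: ∅
  cell(4,9) caacab: ∅
  cell(5,10) aacabc: {S}
  cell(0,6) abbccaa: ∅
  cell(1,7) bbccaac: {X3}  orig:{}
  cell(2,8) bccaaca: ∅
  cell(3,9) ccaacab: ∅
  cell(4,10) caacabc: {B}
  cell(0,7) abbccaac: {A}
  cell(1,8) bbccaaca: ∅
  cell(2,9) bccaacab: ∅
  cell(3,10) ccaacabc: {S}
  cell(0,8) abbccaaca: ∅
  cell(1,9) bbccaacab: ∅
  cell(2,10) bccaacabc: {S}
  cell(0,9) abbccaacab: ∅
  cell(1,10) bbccaacabc: {S}
  cell(0,10) abbccaacabc: ∅

S ∉ T[0,10] ⇒ NO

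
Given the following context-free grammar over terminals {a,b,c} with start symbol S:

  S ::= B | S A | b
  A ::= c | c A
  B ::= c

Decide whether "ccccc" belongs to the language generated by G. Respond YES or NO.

Convert to CNF:
  S -> S A | b | c
  A -> T0 A | c
  B -> c
  T0 -> c

Fill CYK table bottom-up:
  T[0,0] 'c' = {A,B,S,T0}  orig:{A,B,S}
  T[1,1] 'c' = {A,B,S,T0}  orig:{A,B,S}
  T[2,2] 'c' = {A,B,S,T0}  orig:{A,B,S}
  T[3,3] 'c' = {A,B,S,T0}  orig:{A,B,S}
  T[4,4] 'c' = {A,B,S,T0}  orig:{A,B,S}
  T[0,1] 'cc' = {A,S}
  T[1,2] 'cc' = {A,S}
  T[2,3] 'cc' = {A,S}
  T[3,4] 'cc' = {A,S}
  T[0,2] 'ccc' = {A,S}
  T[1,3] 'ccc' = {A,S}
  T[2,4] 'ccc' = {A,S}
  T[0,3] 'cccc' = {A,S}
  T[1,4] 'cccc' = {A,S}
  T[0,4] 'ccccc' = {A,S}

S ∈ T[0,4] ⇒ YES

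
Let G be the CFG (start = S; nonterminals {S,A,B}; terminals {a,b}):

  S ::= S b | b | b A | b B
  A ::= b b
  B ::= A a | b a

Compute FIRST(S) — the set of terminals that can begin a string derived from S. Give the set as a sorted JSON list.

FIRST sets, iterate to fixpoint:
round 1:
  A via A→b b: +{b}
  B via B→A a: +{b}
  S via S→b: +{b}
  S: {b}  A: {b}  B: {b}
round 2: (stable)
  S: {b}  A: {b}  B: {b}

FIRST(S) = ["b"]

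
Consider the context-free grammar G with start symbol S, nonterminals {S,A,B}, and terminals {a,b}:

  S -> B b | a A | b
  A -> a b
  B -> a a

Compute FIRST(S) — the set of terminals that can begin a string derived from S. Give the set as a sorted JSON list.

Compute FIRST by fixpoint:
[1]
  A via A→a b: +{a}
  B via B→a a: +{a}
  S via S→B b: +{a}
  S via S→b: +{b}
  S: {a,b}  A: {a}  B: {a}
[2] (stable)
  S: {a,b}  A: {a}  B: {a}

FIRST(S) = ["a", "b"]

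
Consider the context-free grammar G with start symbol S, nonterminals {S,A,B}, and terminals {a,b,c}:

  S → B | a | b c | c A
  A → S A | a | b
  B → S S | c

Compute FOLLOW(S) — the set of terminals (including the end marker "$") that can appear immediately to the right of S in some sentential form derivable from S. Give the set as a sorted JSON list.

FIRST iteration:
round 1:
  A via A→a: +{a}
  A via A→b: +{b}
  B via B→c: +{c}
  S via S→B: +{c}
  S via S→a: +{a}
  S via S→b c: +{b}
  S: {a,b,c}  A: {a,b}  B: {c}
round 2:
  A via A→S A: +{c}
  B via B→S S: +{a,b}
  S: {a,b,c}  A: {a,b,c}  B: {a,b,c}
round 3: done
  S: {a,b,c}  A: {a,b,c}  B: {a,b,c}

FOLLOW iteration:
seed FOLLOW(S) with $
iter 1:
  A→S A: FOLLOW(S) ⊇ FIRST(A) = {a,b,c}; new: +{a,b,c}
  S→B: FOLLOW(B) ⊇ FOLLOW(S) ⊇ {$,a,b,c}; new: +{$,a,b,c}
  S→c A: FOLLOW(A) ⊇ FOLLOW(S) ⊇ {$,a,b,c}; new: +{$,a,b,c}
  FOLLOW[S]={$,a,b,c}  FOLLOW[A]={$,a,b,c}  FOLLOW[B]={$,a,b,c}
iter 2: done
  FOLLOW[S]={$,a,b,c}  FOLLOW[A]={$,a,b,c}  FOLLOW[B]={$,a,b,c}

FOLLOW(S) = ["$", "a", "b", "c"]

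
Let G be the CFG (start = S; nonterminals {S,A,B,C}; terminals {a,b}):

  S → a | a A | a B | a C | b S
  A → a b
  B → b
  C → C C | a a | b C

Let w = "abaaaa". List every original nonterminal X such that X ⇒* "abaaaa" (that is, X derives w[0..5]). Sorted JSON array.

Convert to CNF:
  S -> T0 A | T0 B | T0 C | T1 S | a
  A -> T0 T1
  B -> b
  C -> C C | T0 T0 | T1 C
  T0 -> a
  T1 -> b

Fill CYK table bottom-up (cells [i..j] with 0 ≤ i ≤ j ≤ 5 only):
  cell(0,0) a: {S,T0}  orig:{S}
  cell(1,1) b: {B,T1}  orig:{B}
  cell(2,2) a: {S,T0}  orig:{S}
  cell(3,3) a: {S,T0}  orig:{S}
  cell(4,4) a: {S,T0}  orig:{S}
  cell(5,5) a: {S,T0}  orig:{S}
  cell(0,1) ab: {A,S}
  cell(1,2) ba: {S}
  cell(2,3) aa: {C}
  cell(3,4) aa: {C}
  cell(4,5) aa: {C}
  cell(0,2) aba: ∅
  cell(1,3) baa: {C}
  cell(2,4) aaa: {S}
  cell(3,5) aaa: {S}
  cell(0,3) abaa: {S}
  cell(1,4) baaa: {S}
  cell(2,5) aaaa: {C}
  cell(0,4) abaaa: ∅
  cell(1,5) baaaa: {C}
  cell(0,5) abaaaa: {S}

Original NTs in T[0,5] deriving "abaaaa": ["S"]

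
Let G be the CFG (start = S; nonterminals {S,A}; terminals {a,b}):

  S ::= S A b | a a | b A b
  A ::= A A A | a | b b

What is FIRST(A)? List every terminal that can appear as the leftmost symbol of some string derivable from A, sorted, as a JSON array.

Compute FIRST by fixpoint:
[1]
  A via A→a: +{a}
  A via A→b b: +{b}
  S via S→a a: +{a}
  S via S→b A b: +{b}
  S: {a,b}  A: {a,b}
[2] (no change)
  S: {a,b}  A: {a,b}

FIRST(A) = ["a", "b"]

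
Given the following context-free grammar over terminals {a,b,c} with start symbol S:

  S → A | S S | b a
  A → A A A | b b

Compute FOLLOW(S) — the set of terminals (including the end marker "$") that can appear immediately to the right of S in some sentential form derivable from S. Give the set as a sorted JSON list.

FIRST iteration:
pass 1:
  A via A→b b: +{b}
  S via S→A: +{b}
  FIRST(S)={b}  FIRST(A)={b}
pass 2: (stable)
  FIRST(S)={b}  FIRST(A)={b}

FOLLOW sets:
FOLLOW(S) := {$}
round 1:
  A→A A A: FOLLOW(A) ⊇ FIRST(A) = {b}; new: +{b}
  S→A: FOLLOW(A) ⊇ FOLLOW(S) ⊇ {$}; new: +{$}
  S→S S: FOLLOW(S) ⊇ FIRST(S) = {b}; new: +{b}
  S: {$,b}  A: {$,b}
round 2: done
  S: {$,b}  A: {$,b}

FOLLOW(S) = ["$", "b"]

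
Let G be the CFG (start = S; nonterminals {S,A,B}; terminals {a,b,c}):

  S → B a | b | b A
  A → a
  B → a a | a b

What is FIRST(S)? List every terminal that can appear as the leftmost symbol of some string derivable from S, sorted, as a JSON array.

FIRST iteration:
[1]
  A via A→a: +{a}
  B via B→a a: +{a}
  S via S→B a: +{a}
  S via S→b: +{b}
  FIRST[S]={a,b}  FIRST[A]={a}  FIRST[B]={a}
[2] (no change)
  FIRST[S]={a,b}  FIRST[A]={a}  FIRST[B]={a}

FIRST(S) = ["a", "b"]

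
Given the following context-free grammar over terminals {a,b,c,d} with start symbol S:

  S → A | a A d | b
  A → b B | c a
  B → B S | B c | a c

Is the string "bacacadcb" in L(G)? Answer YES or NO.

Convert to CNF:
  S -> T0 B | T1 T2 | T2 X4 | b
  A -> T0 B | T1 T2
  B -> B S | B T1 | T2 T1
  T0 -> b
  T1 -> c
  T2 -> a
  T3 -> d
  X4 -> A T3

CYK fill:
  [0..0]={S,T0}  "b"  orig:{S}
  [1..1]={T2}  "a"  orig:{}
  [2..2]={T1}  "c"  orig:{}
  [3..3]={T2}  "a"  orig:{}
  [4..4]={T1}  "c"  orig:{}
  [5..5]={T2}  "a"  orig:{}
  [6..6]={T3}  "d"  orig:{}
  [7..7]={T1}  "c"  orig:{}
  [8..8]={S,T0}  "b"  orig:{S}
  [0..1]=∅  "ba"
  [1..2]={B}  "ac"
  [2..3]={A,S}  "ca"
  [3..4]={B}  "ac"
  [4..5]={A,S}  "ca"
  [5..6]=∅  "ad"
  [6..7]=∅  "dc"
  [7..8]=∅  "cb"
  [0..2]={A,S}  "bac"
  [1..3]=∅  "aca"
  [2..4]=∅  "cac"
  [3..5]=∅  "aca"
  [4..6]={X4}  "cad"  orig:{}
  [5..7]=∅  "adc"
  [6..8]=∅  "dcb"
  [0..3]=∅  "baca"
  [1..4]=∅  "acac"
  [2..5]=∅  "caca"
  [3..6]={S}  "acad"
  [4..7]=∅  "cadc"
  [5..8]=∅  "adcb"
  [0..4]=∅  "bacac"
  [1..5]=∅  "acaca"
  [2..6]=∅  "cacad"
  [3..7]=∅  "acadc"
  [4..8]=∅  "cadcb"
  [0..5]=∅  "bacaca"
  [1..6]={B}  "acacad"
  [2..7]=∅  "cacadc"
  [3..8]=∅  "acadcb"
  [0..6]={A,S}  "bacacad"
  [1..7]={B}  "acacadc"
  [2..8]=∅  "cacadcb"
  [0..7]={A,S}  "bacacadc"
  [1..8]={B}  "acacadcb"
  [0..8]={A,S}  "bacacadcb"

S ∈ T[0,8] ⇒ YES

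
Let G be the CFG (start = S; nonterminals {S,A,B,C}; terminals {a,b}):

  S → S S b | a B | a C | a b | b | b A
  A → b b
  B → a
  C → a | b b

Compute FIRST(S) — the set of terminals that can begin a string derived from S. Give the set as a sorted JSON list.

FIRST sets, iterate to fixpoint:
iter 1:
  A via A→b b: +{b}
  B via B→a: +{a}
  C via C→a: +{a}
  C via C→b b: +{b}
  S via S→a B: +{a}
  S via S→b: +{b}
  FIRST(S)={a,b}  FIRST(A)={b}  FIRST(B)={a}  FIRST(C)={a,b}
iter 2: — fixpoint
  FIRST(S)={a,b}  FIRST(A)={b}  FIRST(B)={a}  FIRST(C)={a,b}

FIRST(S) = ["a", "b"]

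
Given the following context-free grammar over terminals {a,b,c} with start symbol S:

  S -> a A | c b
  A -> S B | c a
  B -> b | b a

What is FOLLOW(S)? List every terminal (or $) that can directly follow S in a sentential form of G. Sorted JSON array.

FIRST iteration:
[1]
  A via A→c a: +{c}
  B via B→b: +{b}
  S via S→a A: +{a}
  S via S→c b: +{c}
  S: {a,c}  A: {c}  B: {b}
[2]
  A via A→S B: +{a}
  S: {a,c}  A: {a,c}  B: {b}
[3] (stable)
  S: {a,c}  A: {a,c}  B: {b}

FOLLOW iteration:
FOLLOW(S) := {$}
iter 1:
  A→S B: FOLLOW(S) ⊇ FIRST(B) = {b}; new: +{b}
  S→a A: FOLLOW(A) ⊇ FOLLOW(S) ⊇ {$,b}; new: +{$,b}
  S: {$,b}  A: {$,b}  B: {}
iter 2:
  A→S B: FOLLOW(B) ⊇ FOLLOW(A) ⊇ {$,b}; new: +{$,b}
  S: {$,b}  A: {$,b}  B: {$,b}
iter 3: — fixpoint
  S: {$,b}  A: {$,b}  B: {$,b}

FOLLOW(S) = ["$", "b"]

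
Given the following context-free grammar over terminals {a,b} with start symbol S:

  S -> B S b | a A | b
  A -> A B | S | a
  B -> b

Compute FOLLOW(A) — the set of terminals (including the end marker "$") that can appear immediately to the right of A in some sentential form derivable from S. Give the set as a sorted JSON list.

Compute FIRST by fixpoint:
iter 1:
  A via A→a: +{a}
  B via B→b: +{b}
  S via S→B S b: +{b}
  S via S→a A: +{a}
  FIRST(S)={a,b}  FIRST(A)={a}  FIRST(B)={b}
iter 2:
  A via A→S: +{b}
  FIRST(S)={a,b}  FIRST(A)={a,b}  FIRST(B)={b}
iter 3: (no change)
  FIRST(S)={a,b}  FIRST(A)={a,b}  FIRST(B)={b}

FOLLOW iteration:
initialize: $ ∈ FOLLOW(S)
[1]
  A→A B: FOLLOW(A) ⊇ FIRST(B) = {b}; new: +{b}
  A→A B: FOLLOW(B) ⊇ FOLLOW(A) ⊇ {b}; new: +{b}
  A→S: FOLLOW(S) ⊇ FOLLOW(A) ⊇ {b}; new: +{b}
  S→B S b: FOLLOW(B) ⊇ FIRST(S) = {a,b}; new: +{a}
  S→a A: FOLLOW(A) ⊇ FOLLOW(S) ⊇ {$,b}; new: +{$}
  FOLLOW[S]={$,b}  FOLLOW[A]={$,b}  FOLLOW[B]={a,b}
[2]
  A→A B: FOLLOW(B) ⊇ FOLLOW(A) ⊇ {$,b}; new: +{$}
  FOLLOW[S]={$,b}  FOLLOW[A]={$,b}  FOLLOW[B]={$,a,b}
[3] (stable)
  FOLLOW[S]={$,b}  FOLLOW[A]={$,b}  FOLLOW[B]={$,a,b}

FOLLOW(A) = ["$", "b"]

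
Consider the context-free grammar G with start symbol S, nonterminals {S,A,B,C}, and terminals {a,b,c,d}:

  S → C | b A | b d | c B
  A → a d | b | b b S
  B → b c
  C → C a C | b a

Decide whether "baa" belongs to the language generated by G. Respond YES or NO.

Convert to CNF:
  S -> C X6 | T2 A | T2 T0 | T2 T1 | T3 B
  A -> T0 T1 | T2 X4 | b
  B -> T2 T3
  C -> C X5 | T2 T0
  T0 -> a
  T1 -> d
  T2 -> b
  T3 -> c
  X4 -> T2 S
  X5 -> T0 C
  X6 -> T0 C

Fill CYK table bottom-up:
  T[0,0] 'b' = {A,T2}  orig:{A}
  T[1,1] 'a' = {T0}  orig:{}
  T[2,2] 'a' = {T0}  orig:{}
  T[0,1] 'ba' = {C,S}
  T[1,2] 'aa' = ∅
  T[0,2] 'baa' = ∅

S ∉ T[0,2] ⇒ NO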